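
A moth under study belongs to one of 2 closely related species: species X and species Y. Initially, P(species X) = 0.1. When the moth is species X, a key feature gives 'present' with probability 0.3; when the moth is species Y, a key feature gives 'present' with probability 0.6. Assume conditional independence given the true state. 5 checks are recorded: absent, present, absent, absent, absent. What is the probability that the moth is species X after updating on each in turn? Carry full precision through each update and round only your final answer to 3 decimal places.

After 'absent': P(species X) = 0.7·0.1000 / (0.7·0.1000 + 0.4·0.9000) ≈ 0.1628
After 'present': P(species X) = 0.3·0.1628 / (0.3·0.1628 + 0.6·0.8372) ≈ 0.0886
After 'absent': P(species X) = 0.7·0.0886 / (0.7·0.0886 + 0.4·0.9114) ≈ 0.1454
After 'absent': P(species X) = 0.7·0.1454 / (0.7·0.1454 + 0.4·0.8546) ≈ 0.2294
After 'absent': P(species X) = 0.7·0.2294 / (0.7·0.2294 + 0.4·0.7706) ≈ 0.3426

0.343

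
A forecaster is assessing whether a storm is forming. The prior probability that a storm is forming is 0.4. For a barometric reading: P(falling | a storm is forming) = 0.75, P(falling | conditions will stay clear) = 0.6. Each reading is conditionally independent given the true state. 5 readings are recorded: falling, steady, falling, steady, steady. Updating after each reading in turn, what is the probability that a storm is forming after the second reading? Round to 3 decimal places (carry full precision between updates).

0.342

Each posterior becomes the prior for the next update.
After 'falling': P(storm) = 0.75·0.4000 / (0.75·0.4000 + 0.6·0.6000) ≈ 0.4545
After 'steady': P(storm) = 0.25·0.4545 / (0.25·0.4545 + 0.4·0.5455) ≈ 0.3425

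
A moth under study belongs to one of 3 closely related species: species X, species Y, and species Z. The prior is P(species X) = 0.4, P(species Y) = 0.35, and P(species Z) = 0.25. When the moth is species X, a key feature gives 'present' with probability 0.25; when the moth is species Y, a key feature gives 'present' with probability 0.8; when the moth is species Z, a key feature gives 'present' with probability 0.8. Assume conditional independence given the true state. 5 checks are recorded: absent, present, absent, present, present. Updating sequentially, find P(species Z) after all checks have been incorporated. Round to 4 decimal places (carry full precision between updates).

Apply Bayes' rule sequentially, carrying P(species Z) forward.
After 'absent': normaliser = 0.75·0.4000 + 0.2·0.3500 + 0.2·0.2500; P(species X) ≈ 0.7143, P(species Y) ≈ 0.1667, P(species Z) ≈ 0.1190
After 'present': normaliser = 0.25·0.7143 + 0.8·0.1667 + 0.8·0.1190; P(species X) ≈ 0.4386, P(species Y) ≈ 0.3275, P(species Z) ≈ 0.2339
After 'absent': normaliser = 0.75·0.4386 + 0.2·0.3275 + 0.2·0.2339; P(species X) ≈ 0.7455, P(species Y) ≈ 0.1484, P(species Z) ≈ 0.1060
After 'present': normaliser = 0.25·0.7455 + 0.8·0.1484 + 0.8·0.1060; P(species X) ≈ 0.4780, P(species Y) ≈ 0.3045, P(species Z) ≈ 0.2175
After 'present': normaliser = 0.25·0.4780 + 0.8·0.3045 + 0.8·0.2175; P(species X) ≈ 0.2225, P(species Y) ≈ 0.4536, P(species Z) ≈ 0.3240

0.3240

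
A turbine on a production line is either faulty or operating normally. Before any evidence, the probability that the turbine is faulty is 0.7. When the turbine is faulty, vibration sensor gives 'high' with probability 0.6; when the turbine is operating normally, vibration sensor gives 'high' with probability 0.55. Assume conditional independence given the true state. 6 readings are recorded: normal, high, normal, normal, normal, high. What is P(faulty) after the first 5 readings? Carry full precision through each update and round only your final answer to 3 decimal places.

0.614

After 'normal': P(faulty) = 0.4·0.7000 / (0.4·0.7000 + 0.45·0.3000) ≈ 0.6747
After 'high': P(faulty) = 0.6·0.6747 / (0.6·0.6747 + 0.55·0.3253) ≈ 0.6935
After 'normal': P(faulty) = 0.4·0.6935 / (0.4·0.6935 + 0.45·0.3065) ≈ 0.6679
After 'normal': P(faulty) = 0.4·0.6679 / (0.4·0.6679 + 0.45·0.3321) ≈ 0.6413
After 'normal': P(faulty) = 0.4·0.6413 / (0.4·0.6413 + 0.45·0.3587) ≈ 0.6138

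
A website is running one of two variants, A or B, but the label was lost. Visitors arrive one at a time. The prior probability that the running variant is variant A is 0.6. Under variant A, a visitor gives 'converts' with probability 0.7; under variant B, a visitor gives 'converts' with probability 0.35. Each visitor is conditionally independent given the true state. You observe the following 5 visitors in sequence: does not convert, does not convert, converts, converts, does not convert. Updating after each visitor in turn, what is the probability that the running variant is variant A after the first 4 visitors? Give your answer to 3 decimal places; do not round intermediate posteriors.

After 'does not convert': P(A) = 0.3·0.6000 / (0.3·0.6000 + 0.65·0.4000) ≈ 0.4091
After 'does not convert': P(A) = 0.3·0.4091 / (0.3·0.4091 + 0.65·0.5909) ≈ 0.2422
After 'converts': P(A) = 0.7·0.2422 / (0.7·0.2422 + 0.35·0.7578) ≈ 0.3899
After 'converts': P(A) = 0.7·0.3899 / (0.7·0.3899 + 0.35·0.6101) ≈ 0.5610

0.561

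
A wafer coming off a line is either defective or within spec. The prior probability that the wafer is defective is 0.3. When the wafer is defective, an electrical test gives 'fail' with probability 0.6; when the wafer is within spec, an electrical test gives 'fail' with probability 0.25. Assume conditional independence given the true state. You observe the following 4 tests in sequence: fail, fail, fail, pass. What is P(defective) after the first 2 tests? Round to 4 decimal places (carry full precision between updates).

Each posterior becomes the prior for the next update.
After 'fail': P(defective) = 0.6·0.3000 / (0.6·0.3000 + 0.25·0.7000) ≈ 0.5070
After 'fail': P(defective) = 0.6·0.5070 / (0.6·0.5070 + 0.25·0.4930) ≈ 0.7117

0.7117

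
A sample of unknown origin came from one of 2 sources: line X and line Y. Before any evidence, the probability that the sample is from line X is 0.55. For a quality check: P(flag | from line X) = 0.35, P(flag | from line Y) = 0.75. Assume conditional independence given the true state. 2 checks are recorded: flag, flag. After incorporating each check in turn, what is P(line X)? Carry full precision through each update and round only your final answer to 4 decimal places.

After 'flag': P(line X) = 0.35·0.5500 / (0.35·0.5500 + 0.75·0.4500) ≈ 0.3632
After 'flag': P(line X) = 0.35·0.3632 / (0.35·0.3632 + 0.75·0.6368) ≈ 0.2102

0.2102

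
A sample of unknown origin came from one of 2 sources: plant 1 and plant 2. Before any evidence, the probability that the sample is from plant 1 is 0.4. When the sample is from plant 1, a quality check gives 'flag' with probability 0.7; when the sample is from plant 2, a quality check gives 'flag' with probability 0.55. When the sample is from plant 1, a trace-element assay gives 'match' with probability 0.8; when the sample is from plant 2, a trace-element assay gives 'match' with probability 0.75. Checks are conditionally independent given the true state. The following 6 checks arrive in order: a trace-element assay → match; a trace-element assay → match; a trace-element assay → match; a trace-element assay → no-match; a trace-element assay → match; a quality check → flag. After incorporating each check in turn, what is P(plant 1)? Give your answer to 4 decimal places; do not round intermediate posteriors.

After a trace-element assay='match': P(plant 1) = 0.8·0.4000 / (0.8·0.4000 + 0.75·0.6000) ≈ 0.4156
After a trace-element assay='match': P(plant 1) = 0.8·0.4156 / (0.8·0.4156 + 0.75·0.5844) ≈ 0.4313
After a trace-element assay='match': P(plant 1) = 0.8·0.4313 / (0.8·0.4313 + 0.75·0.5687) ≈ 0.4472
After a trace-element assay='no-match': P(plant 1) = 0.2·0.4472 / (0.2·0.4472 + 0.25·0.5528) ≈ 0.3929
After a trace-element assay='match': P(plant 1) = 0.8·0.3929 / (0.8·0.3929 + 0.75·0.6071) ≈ 0.4084
After a quality check='flag': P(plant 1) = 0.7·0.4084 / (0.7·0.4084 + 0.55·0.5916) ≈ 0.4677

0.4677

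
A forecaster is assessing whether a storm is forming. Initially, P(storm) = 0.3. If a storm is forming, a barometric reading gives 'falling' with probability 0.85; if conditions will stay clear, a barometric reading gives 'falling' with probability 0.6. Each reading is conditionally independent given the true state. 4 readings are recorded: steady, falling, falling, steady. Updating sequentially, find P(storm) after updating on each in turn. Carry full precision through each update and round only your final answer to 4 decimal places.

After 'steady': P(storm) = 0.15·0.3000 / (0.15·0.3000 + 0.4·0.7000) ≈ 0.1385
After 'falling': P(storm) = 0.85·0.1385 / (0.85·0.1385 + 0.6·0.8615) ≈ 0.1855
After 'falling': P(storm) = 0.85·0.1855 / (0.85·0.1855 + 0.6·0.8145) ≈ 0.2439
After 'steady': P(storm) = 0.15·0.2439 / (0.15·0.2439 + 0.4·0.7561) ≈ 0.1079

0.1079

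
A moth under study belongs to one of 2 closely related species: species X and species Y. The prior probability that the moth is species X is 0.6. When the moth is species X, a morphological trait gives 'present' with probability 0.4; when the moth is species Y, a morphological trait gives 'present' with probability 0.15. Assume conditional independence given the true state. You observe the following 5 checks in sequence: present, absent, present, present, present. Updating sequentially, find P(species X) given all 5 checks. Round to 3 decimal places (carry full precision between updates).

Apply Bayes' rule sequentially, carrying P(species X) forward.
After 'present': P(species X) = 0.4·0.6000 / (0.4·0.6000 + 0.15·0.4000) ≈ 0.8000
After 'absent': P(species X) = 0.6·0.8000 / (0.6·0.8000 + 0.85·0.2000) ≈ 0.7385
After 'present': P(species X) = 0.4·0.7385 / (0.4·0.7385 + 0.15·0.2615) ≈ 0.8828
After 'present': P(species X) = 0.4·0.8828 / (0.4·0.8828 + 0.15·0.1172) ≈ 0.9526
After 'present': P(species X) = 0.4·0.9526 / (0.4·0.9526 + 0.15·0.0474) ≈ 0.9817

0.982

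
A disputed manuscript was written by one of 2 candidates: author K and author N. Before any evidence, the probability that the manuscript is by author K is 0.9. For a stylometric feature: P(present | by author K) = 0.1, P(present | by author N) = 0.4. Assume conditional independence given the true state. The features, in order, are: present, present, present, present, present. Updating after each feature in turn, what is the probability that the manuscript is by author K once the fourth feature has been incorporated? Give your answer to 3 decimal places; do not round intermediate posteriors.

Apply Bayes' rule sequentially, carrying P(author K) forward.
After 'present': P(author K) = 0.1·0.9000 / (0.1·0.9000 + 0.4·0.1000) ≈ 0.6923
After 'present': P(author K) = 0.1·0.6923 / (0.1·0.6923 + 0.4·0.3077) ≈ 0.3600
After 'present': P(author K) = 0.1·0.3600 / (0.1·0.3600 + 0.4·0.6400) ≈ 0.1233
After 'present': P(author K) = 0.1·0.1233 / (0.1·0.1233 + 0.4·0.8767) ≈ 0.0340

0.034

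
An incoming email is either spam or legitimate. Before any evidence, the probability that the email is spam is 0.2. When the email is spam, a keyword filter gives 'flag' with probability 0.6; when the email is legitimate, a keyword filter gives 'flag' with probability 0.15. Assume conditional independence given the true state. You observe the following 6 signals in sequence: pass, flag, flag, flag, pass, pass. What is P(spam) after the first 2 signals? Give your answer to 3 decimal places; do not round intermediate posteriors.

0.320

Each posterior becomes the prior for the next update.
After 'pass': P(spam) = 0.4·0.2000 / (0.4·0.2000 + 0.85·0.8000) ≈ 0.1053
After 'flag': P(spam) = 0.6·0.1053 / (0.6·0.1053 + 0.15·0.8947) ≈ 0.3200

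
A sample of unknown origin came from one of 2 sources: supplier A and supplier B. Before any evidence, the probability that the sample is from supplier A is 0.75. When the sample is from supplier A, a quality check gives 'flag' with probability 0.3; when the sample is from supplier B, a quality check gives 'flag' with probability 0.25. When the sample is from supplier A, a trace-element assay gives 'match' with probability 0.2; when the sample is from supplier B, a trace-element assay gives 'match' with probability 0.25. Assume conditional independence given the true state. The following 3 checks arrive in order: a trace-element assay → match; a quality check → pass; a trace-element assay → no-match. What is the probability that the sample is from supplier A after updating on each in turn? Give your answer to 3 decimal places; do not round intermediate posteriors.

0.705

After a trace-element assay='match': P(supplier A) = 0.2·0.7500 / (0.2·0.7500 + 0.25·0.2500) ≈ 0.7059
After a quality check='pass': P(supplier A) = 0.7·0.7059 / (0.7·0.7059 + 0.75·0.2941) ≈ 0.6914
After a trace-element assay='no-match': P(supplier A) = 0.8·0.6914 / (0.8·0.6914 + 0.75·0.3086) ≈ 0.7050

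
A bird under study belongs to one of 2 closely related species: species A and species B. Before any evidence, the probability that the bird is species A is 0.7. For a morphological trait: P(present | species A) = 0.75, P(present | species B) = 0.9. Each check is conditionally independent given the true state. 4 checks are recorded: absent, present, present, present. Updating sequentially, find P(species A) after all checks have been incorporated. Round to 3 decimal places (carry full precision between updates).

0.771

After 'absent': P(species A) = 0.25·0.7000 / (0.25·0.7000 + 0.1·0.3000) ≈ 0.8537
After 'present': P(species A) = 0.75·0.8537 / (0.75·0.8537 + 0.9·0.1463) ≈ 0.8294
After 'present': P(species A) = 0.75·0.8294 / (0.75·0.8294 + 0.9·0.1706) ≈ 0.8020
After 'present': P(species A) = 0.75·0.8020 / (0.75·0.8020 + 0.9·0.1980) ≈ 0.7715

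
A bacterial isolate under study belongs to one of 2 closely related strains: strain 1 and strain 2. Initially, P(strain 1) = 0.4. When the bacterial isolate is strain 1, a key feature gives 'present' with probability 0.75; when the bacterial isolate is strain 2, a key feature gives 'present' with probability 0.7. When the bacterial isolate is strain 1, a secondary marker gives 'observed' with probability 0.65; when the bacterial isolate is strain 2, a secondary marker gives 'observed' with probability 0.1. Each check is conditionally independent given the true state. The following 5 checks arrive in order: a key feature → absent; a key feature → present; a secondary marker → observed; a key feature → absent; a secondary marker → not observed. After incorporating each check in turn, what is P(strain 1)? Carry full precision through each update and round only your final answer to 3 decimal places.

0.556

After a key feature='absent': P(strain 1) = 0.25·0.4000 / (0.25·0.4000 + 0.3·0.6000) ≈ 0.3571
After a key feature='present': P(strain 1) = 0.75·0.3571 / (0.75·0.3571 + 0.7·0.6429) ≈ 0.3731
After a secondary marker='observed': P(strain 1) = 0.65·0.3731 / (0.65·0.3731 + 0.1·0.6269) ≈ 0.7946
After a key feature='absent': P(strain 1) = 0.25·0.7946 / (0.25·0.7946 + 0.3·0.2054) ≈ 0.7633
After a secondary marker='not observed': P(strain 1) = 0.35·0.7633 / (0.35·0.7633 + 0.9·0.2367) ≈ 0.5563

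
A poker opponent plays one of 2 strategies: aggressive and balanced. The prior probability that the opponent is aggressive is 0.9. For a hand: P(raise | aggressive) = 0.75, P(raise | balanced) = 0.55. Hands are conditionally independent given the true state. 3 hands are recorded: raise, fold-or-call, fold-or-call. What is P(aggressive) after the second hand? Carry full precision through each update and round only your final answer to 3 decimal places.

0.872

After 'raise': P(aggressive) = 0.75·0.9000 / (0.75·0.9000 + 0.55·0.1000) ≈ 0.9247
After 'fold-or-call': P(aggressive) = 0.25·0.9247 / (0.25·0.9247 + 0.45·0.0753) ≈ 0.8721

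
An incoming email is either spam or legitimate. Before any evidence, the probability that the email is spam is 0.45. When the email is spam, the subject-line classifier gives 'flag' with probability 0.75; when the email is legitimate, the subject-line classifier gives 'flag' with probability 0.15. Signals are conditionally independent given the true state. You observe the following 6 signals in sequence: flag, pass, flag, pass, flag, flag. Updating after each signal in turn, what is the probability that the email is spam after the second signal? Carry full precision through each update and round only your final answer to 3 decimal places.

Apply Bayes' rule sequentially, carrying P(spam) forward.
After 'flag': P(spam) = 0.75·0.4500 / (0.75·0.4500 + 0.15·0.5500) ≈ 0.8036
After 'pass': P(spam) = 0.25·0.8036 / (0.25·0.8036 + 0.85·0.1964) ≈ 0.5461

0.546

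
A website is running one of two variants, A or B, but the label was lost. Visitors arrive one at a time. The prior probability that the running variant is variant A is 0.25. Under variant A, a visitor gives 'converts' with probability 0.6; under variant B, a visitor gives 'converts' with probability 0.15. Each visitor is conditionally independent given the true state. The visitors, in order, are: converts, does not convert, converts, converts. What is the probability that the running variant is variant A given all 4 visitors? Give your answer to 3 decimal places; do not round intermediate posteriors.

0.909

After 'converts': P(A) = 0.6·0.2500 / (0.6·0.2500 + 0.15·0.7500) ≈ 0.5714
After 'does not convert': P(A) = 0.4·0.5714 / (0.4·0.5714 + 0.85·0.4286) ≈ 0.3855
After 'converts': P(A) = 0.6·0.3855 / (0.6·0.3855 + 0.15·0.6145) ≈ 0.7151
After 'converts': P(A) = 0.6·0.7151 / (0.6·0.7151 + 0.15·0.2849) ≈ 0.9094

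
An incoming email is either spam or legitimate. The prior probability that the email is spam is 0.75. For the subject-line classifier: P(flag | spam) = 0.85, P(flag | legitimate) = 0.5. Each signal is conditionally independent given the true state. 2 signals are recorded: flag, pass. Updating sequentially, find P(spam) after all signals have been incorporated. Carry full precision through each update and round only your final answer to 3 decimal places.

After 'flag': P(spam) = 0.85·0.7500 / (0.85·0.7500 + 0.5·0.2500) ≈ 0.8361
After 'pass': P(spam) = 0.15·0.8361 / (0.15·0.8361 + 0.5·0.1639) ≈ 0.6047

0.605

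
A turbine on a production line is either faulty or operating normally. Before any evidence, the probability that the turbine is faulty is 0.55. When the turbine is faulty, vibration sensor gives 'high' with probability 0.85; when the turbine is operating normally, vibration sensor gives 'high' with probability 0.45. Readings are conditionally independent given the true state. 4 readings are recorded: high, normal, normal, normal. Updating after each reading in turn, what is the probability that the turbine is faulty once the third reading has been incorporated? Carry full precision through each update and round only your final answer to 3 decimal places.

After 'high': P(faulty) = 0.85·0.5500 / (0.85·0.5500 + 0.45·0.4500) ≈ 0.6978
After 'normal': P(faulty) = 0.15·0.6978 / (0.15·0.6978 + 0.55·0.3022) ≈ 0.3864
After 'normal': P(faulty) = 0.15·0.3864 / (0.15·0.3864 + 0.55·0.6136) ≈ 0.1466

0.147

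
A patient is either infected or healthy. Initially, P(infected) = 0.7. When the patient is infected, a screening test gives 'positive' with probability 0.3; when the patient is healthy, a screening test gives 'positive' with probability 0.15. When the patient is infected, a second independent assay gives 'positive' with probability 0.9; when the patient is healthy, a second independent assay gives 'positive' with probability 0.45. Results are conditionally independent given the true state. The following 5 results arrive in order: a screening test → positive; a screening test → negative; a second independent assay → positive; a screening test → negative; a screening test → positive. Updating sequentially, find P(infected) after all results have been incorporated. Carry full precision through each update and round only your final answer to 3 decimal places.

After a screening test='positive': P(infected) = 0.3·0.7000 / (0.3·0.7000 + 0.15·0.3000) ≈ 0.8235
After a screening test='negative': P(infected) = 0.7·0.8235 / (0.7·0.8235 + 0.85·0.1765) ≈ 0.7935
After a second independent assay='positive': P(infected) = 0.9·0.7935 / (0.9·0.7935 + 0.45·0.2065) ≈ 0.8849
After a screening test='negative': P(infected) = 0.7·0.8849 / (0.7·0.8849 + 0.85·0.1151) ≈ 0.8636
After a screening test='positive': P(infected) = 0.3·0.8636 / (0.3·0.8636 + 0.15·0.1364) ≈ 0.9268

0.927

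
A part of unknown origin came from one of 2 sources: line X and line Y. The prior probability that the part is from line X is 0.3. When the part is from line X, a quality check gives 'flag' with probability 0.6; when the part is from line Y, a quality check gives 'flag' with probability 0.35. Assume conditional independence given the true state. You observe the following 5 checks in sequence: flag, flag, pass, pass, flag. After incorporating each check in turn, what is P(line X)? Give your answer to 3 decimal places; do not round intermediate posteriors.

After 'flag': P(line X) = 0.6·0.3000 / (0.6·0.3000 + 0.35·0.7000) ≈ 0.4235
After 'flag': P(line X) = 0.6·0.4235 / (0.6·0.4235 + 0.35·0.5765) ≈ 0.5574
After 'pass': P(line X) = 0.4·0.5574 / (0.4·0.5574 + 0.65·0.4426) ≈ 0.4366
After 'pass': P(line X) = 0.4·0.4366 / (0.4·0.4366 + 0.65·0.5634) ≈ 0.3229
After 'flag': P(line X) = 0.6·0.3229 / (0.6·0.3229 + 0.35·0.6771) ≈ 0.4498

0.450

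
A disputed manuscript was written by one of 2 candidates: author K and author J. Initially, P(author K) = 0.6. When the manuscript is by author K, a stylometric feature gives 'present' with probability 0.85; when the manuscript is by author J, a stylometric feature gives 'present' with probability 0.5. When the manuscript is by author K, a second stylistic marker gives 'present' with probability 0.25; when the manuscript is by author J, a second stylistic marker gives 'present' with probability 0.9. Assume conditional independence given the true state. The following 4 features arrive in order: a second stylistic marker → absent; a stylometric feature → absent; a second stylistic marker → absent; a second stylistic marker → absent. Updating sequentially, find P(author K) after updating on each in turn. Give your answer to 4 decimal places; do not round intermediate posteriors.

After a second stylistic marker='absent': P(author K) = 0.75·0.6000 / (0.75·0.6000 + 0.1·0.4000) ≈ 0.9184
After a stylometric feature='absent': P(author K) = 0.15·0.9184 / (0.15·0.9184 + 0.5·0.0816) ≈ 0.7714
After a second stylistic marker='absent': P(author K) = 0.75·0.7714 / (0.75·0.7714 + 0.1·0.2286) ≈ 0.9620
After a second stylistic marker='absent': P(author K) = 0.75·0.9620 / (0.75·0.9620 + 0.1·0.0380) ≈ 0.9948

0.9948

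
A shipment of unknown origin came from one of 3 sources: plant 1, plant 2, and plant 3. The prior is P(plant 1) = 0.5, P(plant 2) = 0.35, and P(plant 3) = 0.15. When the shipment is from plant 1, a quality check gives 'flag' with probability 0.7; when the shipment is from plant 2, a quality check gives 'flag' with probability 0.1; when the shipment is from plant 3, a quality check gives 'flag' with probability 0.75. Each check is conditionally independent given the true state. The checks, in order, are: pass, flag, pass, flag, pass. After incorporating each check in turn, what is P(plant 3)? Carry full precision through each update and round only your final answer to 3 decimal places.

After 'pass': normaliser = 0.3·0.5000 + 0.9·0.3500 + 0.25·0.1500; P(plant 1) ≈ 0.2985, P(plant 2) ≈ 0.6269, P(plant 3) ≈ 0.0746
After 'flag': normaliser = 0.7·0.2985 + 0.1·0.6269 + 0.75·0.0746; P(plant 1) ≈ 0.6378, P(plant 2) ≈ 0.1913, P(plant 3) ≈ 0.1708
After 'pass': normaliser = 0.3·0.6378 + 0.9·0.1913 + 0.25·0.1708; P(plant 1) ≈ 0.4710, P(plant 2) ≈ 0.4239, P(plant 3) ≈ 0.1051
After 'flag': normaliser = 0.7·0.4710 + 0.1·0.4239 + 0.75·0.1051; P(plant 1) ≈ 0.7311, P(plant 2) ≈ 0.0940, P(plant 3) ≈ 0.1749
After 'pass': normaliser = 0.3·0.7311 + 0.9·0.0940 + 0.25·0.1749; P(plant 1) ≈ 0.6309, P(plant 2) ≈ 0.2434, P(plant 3) ≈ 0.1257

0.126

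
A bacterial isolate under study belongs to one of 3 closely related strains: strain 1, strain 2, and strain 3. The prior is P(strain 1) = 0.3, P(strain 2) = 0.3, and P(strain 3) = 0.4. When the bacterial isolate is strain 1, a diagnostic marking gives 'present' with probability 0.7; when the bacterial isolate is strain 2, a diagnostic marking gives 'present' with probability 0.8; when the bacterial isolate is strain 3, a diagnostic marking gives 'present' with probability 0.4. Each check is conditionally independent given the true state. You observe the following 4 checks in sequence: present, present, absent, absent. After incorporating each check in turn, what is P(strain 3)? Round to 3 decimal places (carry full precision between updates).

After 'present': normaliser = 0.7·0.3000 + 0.8·0.3000 + 0.4·0.4000; P(strain 1) ≈ 0.3443, P(strain 2) ≈ 0.3934, P(strain 3) ≈ 0.2623
After 'present': normaliser = 0.7·0.3443 + 0.8·0.3934 + 0.4·0.2623; P(strain 1) ≈ 0.3648, P(strain 2) ≈ 0.4764, P(strain 3) ≈ 0.1588
After 'absent': normaliser = 0.3·0.3648 + 0.2·0.4764 + 0.6·0.1588; P(strain 1) ≈ 0.3648, P(strain 2) ≈ 0.3176, P(strain 3) ≈ 0.3176
After 'absent': normaliser = 0.3·0.3648 + 0.2·0.3176 + 0.6·0.3176; P(strain 1) ≈ 0.3010, P(strain 2) ≈ 0.1747, P(strain 3) ≈ 0.5242

0.524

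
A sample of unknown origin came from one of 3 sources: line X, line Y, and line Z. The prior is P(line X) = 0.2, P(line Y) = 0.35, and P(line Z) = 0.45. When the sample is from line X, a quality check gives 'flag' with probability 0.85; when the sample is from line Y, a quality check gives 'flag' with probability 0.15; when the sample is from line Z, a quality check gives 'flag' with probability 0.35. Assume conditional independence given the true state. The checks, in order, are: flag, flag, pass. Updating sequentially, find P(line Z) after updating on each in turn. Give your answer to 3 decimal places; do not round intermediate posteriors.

Apply Bayes' rule sequentially, carrying P(line Z) forward.
After 'flag': normaliser = 0.85·0.2000 + 0.15·0.3500 + 0.35·0.4500; P(line X) ≈ 0.4474, P(line Y) ≈ 0.1382, P(line Z) ≈ 0.4145
After 'flag': normaliser = 0.85·0.4474 + 0.15·0.1382 + 0.35·0.4145; P(line X) ≈ 0.6964, P(line Y) ≈ 0.0380, P(line Z) ≈ 0.2657
After 'pass': normaliser = 0.15·0.6964 + 0.85·0.0380 + 0.65·0.2657; P(line X) ≈ 0.3376, P(line Y) ≈ 0.1043, P(line Z) ≈ 0.5581

0.558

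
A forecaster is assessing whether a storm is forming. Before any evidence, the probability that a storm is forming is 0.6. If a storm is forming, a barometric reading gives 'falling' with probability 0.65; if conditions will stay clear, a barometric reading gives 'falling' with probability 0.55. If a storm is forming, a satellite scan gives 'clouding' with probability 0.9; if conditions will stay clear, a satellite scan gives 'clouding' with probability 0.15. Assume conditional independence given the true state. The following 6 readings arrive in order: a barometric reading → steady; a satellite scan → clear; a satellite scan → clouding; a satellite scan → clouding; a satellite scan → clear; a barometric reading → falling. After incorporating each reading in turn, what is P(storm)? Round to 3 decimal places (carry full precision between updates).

0.407

Each posterior becomes the prior for the next update.
After a barometric reading='steady': P(storm) = 0.35·0.6000 / (0.35·0.6000 + 0.45·0.4000) ≈ 0.5385
After a satellite scan='clear': P(storm) = 0.1·0.5385 / (0.1·0.5385 + 0.85·0.4615) ≈ 0.1207
After a satellite scan='clouding': P(storm) = 0.9·0.1207 / (0.9·0.1207 + 0.15·0.8793) ≈ 0.4516
After a satellite scan='clouding': P(storm) = 0.9·0.4516 / (0.9·0.4516 + 0.15·0.5484) ≈ 0.8317
After a satellite scan='clear': P(storm) = 0.1·0.8317 / (0.1·0.8317 + 0.85·0.1683) ≈ 0.3676
After a barometric reading='falling': P(storm) = 0.65·0.3676 / (0.65·0.3676 + 0.55·0.6324) ≈ 0.4072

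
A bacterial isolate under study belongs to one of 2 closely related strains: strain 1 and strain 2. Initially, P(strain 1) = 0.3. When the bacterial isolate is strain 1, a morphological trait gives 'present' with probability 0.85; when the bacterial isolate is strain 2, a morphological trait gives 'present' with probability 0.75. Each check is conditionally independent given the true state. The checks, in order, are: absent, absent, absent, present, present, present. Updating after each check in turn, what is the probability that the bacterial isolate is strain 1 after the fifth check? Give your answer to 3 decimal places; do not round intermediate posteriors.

After 'absent': P(strain 1) = 0.15·0.3000 / (0.15·0.3000 + 0.25·0.7000) ≈ 0.2045
After 'absent': P(strain 1) = 0.15·0.2045 / (0.15·0.2045 + 0.25·0.7955) ≈ 0.1337
After 'absent': P(strain 1) = 0.15·0.1337 / (0.15·0.1337 + 0.25·0.8663) ≈ 0.0847
After 'present': P(strain 1) = 0.85·0.0847 / (0.85·0.0847 + 0.75·0.9153) ≈ 0.0950
After 'present': P(strain 1) = 0.85·0.0950 / (0.85·0.0950 + 0.75·0.9050) ≈ 0.1063

0.106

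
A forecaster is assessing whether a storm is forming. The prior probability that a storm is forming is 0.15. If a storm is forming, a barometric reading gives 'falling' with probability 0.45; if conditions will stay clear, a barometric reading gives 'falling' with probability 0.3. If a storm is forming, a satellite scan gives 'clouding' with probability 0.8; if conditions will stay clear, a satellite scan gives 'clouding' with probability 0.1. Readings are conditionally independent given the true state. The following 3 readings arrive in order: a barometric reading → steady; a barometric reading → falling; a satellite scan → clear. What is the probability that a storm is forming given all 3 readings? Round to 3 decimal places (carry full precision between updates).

0.044

After a barometric reading='steady': P(storm) = 0.55·0.1500 / (0.55·0.1500 + 0.7·0.8500) ≈ 0.1218
After a barometric reading='falling': P(storm) = 0.45·0.1218 / (0.45·0.1218 + 0.3·0.8782) ≈ 0.1722
After a satellite scan='clear': P(storm) = 0.2·0.1722 / (0.2·0.1722 + 0.9·0.8278) ≈ 0.0442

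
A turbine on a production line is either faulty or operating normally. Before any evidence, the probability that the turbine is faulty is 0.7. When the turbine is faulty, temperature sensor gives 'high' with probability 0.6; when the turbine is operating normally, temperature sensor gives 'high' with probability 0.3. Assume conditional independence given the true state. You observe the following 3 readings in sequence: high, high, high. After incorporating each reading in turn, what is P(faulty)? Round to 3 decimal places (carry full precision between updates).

After 'high': P(faulty) = 0.6·0.7000 / (0.6·0.7000 + 0.3·0.3000) ≈ 0.8235
After 'high': P(faulty) = 0.6·0.8235 / (0.6·0.8235 + 0.3·0.1765) ≈ 0.9032
After 'high': P(faulty) = 0.6·0.9032 / (0.6·0.9032 + 0.3·0.0968) ≈ 0.9492

0.949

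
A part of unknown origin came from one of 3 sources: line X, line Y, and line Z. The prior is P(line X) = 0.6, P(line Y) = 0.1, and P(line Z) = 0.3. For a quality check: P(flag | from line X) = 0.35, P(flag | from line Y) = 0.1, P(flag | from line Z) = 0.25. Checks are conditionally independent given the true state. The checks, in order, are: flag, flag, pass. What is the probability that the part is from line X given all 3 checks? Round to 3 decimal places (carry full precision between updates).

Apply Bayes' rule sequentially, carrying P(line X) forward.
After 'flag': normaliser = 0.35·0.6000 + 0.1·0.1000 + 0.25·0.3000; P(line X) ≈ 0.7119, P(line Y) ≈ 0.0339, P(line Z) ≈ 0.2542
After 'flag': normaliser = 0.35·0.7119 + 0.1·0.0339 + 0.25·0.2542; P(line X) ≈ 0.7882, P(line Y) ≈ 0.0107, P(line Z) ≈ 0.2011
After 'pass': normaliser = 0.65·0.7882 + 0.9·0.0107 + 0.75·0.2011; P(line X) ≈ 0.7615, P(line Y) ≈ 0.0143, P(line Z) ≈ 0.2241

0.762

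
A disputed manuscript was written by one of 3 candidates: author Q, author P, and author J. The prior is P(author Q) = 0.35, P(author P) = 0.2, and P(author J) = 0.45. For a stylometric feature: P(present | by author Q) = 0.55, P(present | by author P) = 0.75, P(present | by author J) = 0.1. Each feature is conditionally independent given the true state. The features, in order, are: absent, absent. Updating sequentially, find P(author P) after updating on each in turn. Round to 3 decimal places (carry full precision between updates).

Apply Bayes' rule sequentially, carrying P(author P) forward.
After 'absent': normaliser = 0.45·0.3500 + 0.25·0.2000 + 0.9·0.4500; P(author Q) ≈ 0.2571, P(author P) ≈ 0.0816, P(author J) ≈ 0.6612
After 'absent': normaliser = 0.45·0.2571 + 0.25·0.0816 + 0.9·0.6612; P(author Q) ≈ 0.1582, P(author P) ≈ 0.0279, P(author J) ≈ 0.8138

0.028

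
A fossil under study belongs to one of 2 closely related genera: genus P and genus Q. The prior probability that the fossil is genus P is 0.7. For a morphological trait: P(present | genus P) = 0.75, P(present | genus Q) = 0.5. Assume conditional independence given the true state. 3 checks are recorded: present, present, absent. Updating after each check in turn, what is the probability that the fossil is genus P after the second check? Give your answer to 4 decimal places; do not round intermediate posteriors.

0.8400

Each posterior becomes the prior for the next update.
After 'present': P(genus P) = 0.75·0.7000 / (0.75·0.7000 + 0.5·0.3000) ≈ 0.7778
After 'present': P(genus P) = 0.75·0.7778 / (0.75·0.7778 + 0.5·0.2222) ≈ 0.8400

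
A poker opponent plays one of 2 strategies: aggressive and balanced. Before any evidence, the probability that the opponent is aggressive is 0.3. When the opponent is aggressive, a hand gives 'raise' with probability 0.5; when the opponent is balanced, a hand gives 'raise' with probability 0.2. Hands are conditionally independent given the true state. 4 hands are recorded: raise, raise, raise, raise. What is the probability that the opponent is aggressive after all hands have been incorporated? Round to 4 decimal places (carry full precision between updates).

After 'raise': P(aggressive) = 0.5·0.3000 / (0.5·0.3000 + 0.2·0.7000) ≈ 0.5172
After 'raise': P(aggressive) = 0.5·0.5172 / (0.5·0.5172 + 0.2·0.4828) ≈ 0.7282
After 'raise': P(aggressive) = 0.5·0.7282 / (0.5·0.7282 + 0.2·0.2718) ≈ 0.8701
After 'raise': P(aggressive) = 0.5·0.8701 / (0.5·0.8701 + 0.2·0.1299) ≈ 0.9436

0.9436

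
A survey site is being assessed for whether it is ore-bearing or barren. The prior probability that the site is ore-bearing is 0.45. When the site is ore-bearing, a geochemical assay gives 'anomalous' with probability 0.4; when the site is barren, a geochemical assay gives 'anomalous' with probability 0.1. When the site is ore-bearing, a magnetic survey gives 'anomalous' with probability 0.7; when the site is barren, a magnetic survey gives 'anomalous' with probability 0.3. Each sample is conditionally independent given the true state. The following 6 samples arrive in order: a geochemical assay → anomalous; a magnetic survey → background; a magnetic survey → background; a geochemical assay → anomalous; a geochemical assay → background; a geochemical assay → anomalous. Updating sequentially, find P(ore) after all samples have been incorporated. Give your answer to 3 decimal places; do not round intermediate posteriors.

Apply Bayes' rule sequentially, carrying P(ore) forward.
After a geochemical assay='anomalous': P(ore) = 0.4·0.4500 / (0.4·0.4500 + 0.1·0.5500) ≈ 0.7660
After a magnetic survey='background': P(ore) = 0.3·0.7660 / (0.3·0.7660 + 0.7·0.2340) ≈ 0.5838
After a magnetic survey='background': P(ore) = 0.3·0.5838 / (0.3·0.5838 + 0.7·0.4162) ≈ 0.3754
After a geochemical assay='anomalous': P(ore) = 0.4·0.3754 / (0.4·0.3754 + 0.1·0.6246) ≈ 0.7063
After a geochemical assay='background': P(ore) = 0.6·0.7063 / (0.6·0.7063 + 0.9·0.2937) ≈ 0.6158
After a geochemical assay='anomalous': P(ore) = 0.4·0.6158 / (0.4·0.6158 + 0.1·0.3842) ≈ 0.8651

0.865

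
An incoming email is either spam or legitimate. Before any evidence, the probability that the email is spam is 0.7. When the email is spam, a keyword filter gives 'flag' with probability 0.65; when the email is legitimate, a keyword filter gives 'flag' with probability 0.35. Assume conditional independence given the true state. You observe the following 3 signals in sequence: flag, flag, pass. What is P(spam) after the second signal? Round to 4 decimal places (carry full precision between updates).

Each posterior becomes the prior for the next update.
After 'flag': P(spam) = 0.65·0.7000 / (0.65·0.7000 + 0.35·0.3000) ≈ 0.8125
After 'flag': P(spam) = 0.65·0.8125 / (0.65·0.8125 + 0.35·0.1875) ≈ 0.8895

0.8895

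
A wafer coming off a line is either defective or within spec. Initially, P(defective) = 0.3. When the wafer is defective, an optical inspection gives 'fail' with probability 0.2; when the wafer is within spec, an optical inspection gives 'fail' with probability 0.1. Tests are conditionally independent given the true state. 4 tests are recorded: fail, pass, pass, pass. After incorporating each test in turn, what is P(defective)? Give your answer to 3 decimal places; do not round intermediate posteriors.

0.376

After 'fail': P(defective) = 0.2·0.3000 / (0.2·0.3000 + 0.1·0.7000) ≈ 0.4615
After 'pass': P(defective) = 0.8·0.4615 / (0.8·0.4615 + 0.9·0.5385) ≈ 0.4324
After 'pass': P(defective) = 0.8·0.4324 / (0.8·0.4324 + 0.9·0.5676) ≈ 0.4038
After 'pass': P(defective) = 0.8·0.4038 / (0.8·0.4038 + 0.9·0.5962) ≈ 0.3758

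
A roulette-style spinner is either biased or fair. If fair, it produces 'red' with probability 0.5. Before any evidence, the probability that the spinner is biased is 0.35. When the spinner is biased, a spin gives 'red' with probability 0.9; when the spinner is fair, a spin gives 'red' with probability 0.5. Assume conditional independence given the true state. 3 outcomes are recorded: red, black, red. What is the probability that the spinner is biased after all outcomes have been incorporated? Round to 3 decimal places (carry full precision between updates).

Each posterior becomes the prior for the next update.
After 'red': P(biased) = 0.9·0.3500 / (0.9·0.3500 + 0.5·0.6500) ≈ 0.4922
After 'black': P(biased) = 0.1·0.4922 / (0.1·0.4922 + 0.5·0.5078) ≈ 0.1624
After 'red': P(biased) = 0.9·0.1624 / (0.9·0.1624 + 0.5·0.8376) ≈ 0.2587

0.259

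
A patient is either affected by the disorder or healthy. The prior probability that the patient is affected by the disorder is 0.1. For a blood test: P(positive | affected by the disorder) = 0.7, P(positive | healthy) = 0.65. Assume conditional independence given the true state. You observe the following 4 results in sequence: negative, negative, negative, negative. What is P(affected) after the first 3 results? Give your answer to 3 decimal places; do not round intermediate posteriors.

Apply Bayes' rule sequentially, carrying P(affected) forward.
After 'negative': P(affected) = 0.3·0.1000 / (0.3·0.1000 + 0.35·0.9000) ≈ 0.0870
After 'negative': P(affected) = 0.3·0.0870 / (0.3·0.0870 + 0.35·0.9130) ≈ 0.0755
After 'negative': P(affected) = 0.3·0.0755 / (0.3·0.0755 + 0.35·0.9245) ≈ 0.0654

0.065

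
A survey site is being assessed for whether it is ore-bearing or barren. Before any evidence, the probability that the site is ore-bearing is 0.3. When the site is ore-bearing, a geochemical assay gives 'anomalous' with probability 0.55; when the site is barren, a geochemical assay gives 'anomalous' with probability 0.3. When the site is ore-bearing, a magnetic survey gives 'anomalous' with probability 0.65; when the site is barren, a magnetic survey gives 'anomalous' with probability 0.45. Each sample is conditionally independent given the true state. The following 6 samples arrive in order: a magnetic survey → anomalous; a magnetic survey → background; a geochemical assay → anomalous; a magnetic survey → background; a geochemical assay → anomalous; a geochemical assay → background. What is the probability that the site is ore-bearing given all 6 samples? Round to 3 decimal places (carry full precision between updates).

0.351

Each posterior becomes the prior for the next update.
After a magnetic survey='anomalous': P(ore) = 0.65·0.3000 / (0.65·0.3000 + 0.45·0.7000) ≈ 0.3824
After a magnetic survey='background': P(ore) = 0.35·0.3824 / (0.35·0.3824 + 0.55·0.6176) ≈ 0.2826
After a geochemical assay='anomalous': P(ore) = 0.55·0.2826 / (0.55·0.2826 + 0.3·0.7174) ≈ 0.4194
After a magnetic survey='background': P(ore) = 0.35·0.4194 / (0.35·0.4194 + 0.55·0.5806) ≈ 0.3149
After a geochemical assay='anomalous': P(ore) = 0.55·0.3149 / (0.55·0.3149 + 0.3·0.6851) ≈ 0.4573
After a geochemical assay='background': P(ore) = 0.45·0.4573 / (0.45·0.4573 + 0.7·0.5427) ≈ 0.3514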